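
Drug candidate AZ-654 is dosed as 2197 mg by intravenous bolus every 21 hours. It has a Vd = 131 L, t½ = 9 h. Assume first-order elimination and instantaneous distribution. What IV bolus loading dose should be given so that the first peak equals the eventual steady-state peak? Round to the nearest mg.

2741 mg

f = (1/2)^(21/9) ≈ 0.198425; accumulation ratio R = 1/(1−f) ≈ 1.24754.
Loading dose to hit Cmax,ss on first dose: D_load = D_maint·R ≈ 2197 × 1.24754 ≈ 2740.85 mg.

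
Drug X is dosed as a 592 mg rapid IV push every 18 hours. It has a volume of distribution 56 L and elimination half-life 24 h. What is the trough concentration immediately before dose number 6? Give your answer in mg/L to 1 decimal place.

14.4 mg/L

f = (1/2)^(τ/t½) = (1/2)^(18/24) ≈ 0.5946.
C₀ = D/Vd = 592/56 ≈ 10.571 mg/L.
Before the 6th dose, 5 doses have been given. Superposition: Cmin = C₀·(f + f² + … + f^5).
≈ 10.571 × (0.5946 + 0.3535 + 0.2102 + 0.1250 + 0.0743) ≈ 10.571 × 1.3576 ≈ 14.351 mg/L.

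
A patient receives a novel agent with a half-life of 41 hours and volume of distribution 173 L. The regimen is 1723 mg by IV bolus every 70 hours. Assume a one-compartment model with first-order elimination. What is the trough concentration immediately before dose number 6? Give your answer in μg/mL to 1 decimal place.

4.4 μg/mL

f = (1/2)^(τ/t½) = (1/2)^(70/41) ≈ 0.3062.
C₀ = D/Vd = 1723/173 ≈ 9.960 μg/mL.
Before the 6th dose, 5 doses have been given. Superposition: Cmin = C₀·(f + f² + … + f^5).
≈ 9.960 × (0.3062 + 0.0938 + 0.0287 + 0.0088 + 0.0027) ≈ 9.960 × 0.4402 ≈ 4.384 μg/mL.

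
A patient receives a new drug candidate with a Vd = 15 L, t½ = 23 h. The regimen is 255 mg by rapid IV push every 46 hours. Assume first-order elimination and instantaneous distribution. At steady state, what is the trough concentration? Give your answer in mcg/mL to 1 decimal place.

The dosing interval is 2 half-lives, so f = 2^(−2) = 0.25.
Accumulation ratio R = 1/(1 − f) = 1/0.75 = 4/3.
Single-dose peak C₀ = D/Vd = 255/15 = 17 mcg/mL.
Steady-state peak Cmax,ss = C₀·R = 17 × 4/3 ≈ 22.667 mcg/mL.
Steady-state trough Cmin,ss = Cmax,ss·f ≈ 22.667 × 0.25 ≈ 5.667 mcg/mL.

5.7 mcg/mL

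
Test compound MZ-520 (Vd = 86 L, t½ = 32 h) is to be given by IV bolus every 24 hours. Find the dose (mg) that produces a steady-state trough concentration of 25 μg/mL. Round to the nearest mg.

1466 mg

τ/t½ = 24/32 ≈ 0.75, so f = (1/2)^(24/32) ≈ 0.594604.
Cmin,ss = (D/Vd)·f/(1−f), so D = Cmin,ss·Vd·(1−f)/f.
D = 25 × 86 × (1−f)/f ≈ 25 × 86 × 0.68179 ≈ 1465.85 mg.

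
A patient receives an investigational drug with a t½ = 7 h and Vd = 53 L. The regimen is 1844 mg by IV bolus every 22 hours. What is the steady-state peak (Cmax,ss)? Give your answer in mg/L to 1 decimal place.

39.2 mg/L

k = ln2/t½ = ln2/7 ≈ 0.099021 h⁻¹; fraction remaining f = e^(−kτ) = e^(−0.099021×22) ≈ 0.1132.
Accumulation ratio R = 1/(1 − f) ≈ 1/0.8868 ≈ 1.1276.
Each bolus raises the concentration by D/Vd = 1844/53 ≈ 34.792 mg/L.
Cmax,ss = C₀/(1 − f) ≈ 34.792/0.8868 ≈ 39.233 mg/L.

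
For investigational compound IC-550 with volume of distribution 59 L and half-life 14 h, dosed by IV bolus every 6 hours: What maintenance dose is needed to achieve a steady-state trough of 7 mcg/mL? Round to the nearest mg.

143 mg

τ/t½ = 6/14 ≈ 0.42857, so f = (1/2)^(6/14) ≈ 0.742997.
Cmin,ss = (D/Vd)·f/(1−f), so D = Cmin,ss·Vd·(1−f)/f.
D = 7 × 59 × (1−f)/f ≈ 7 × 59 × 0.34590 ≈ 142.86 mg.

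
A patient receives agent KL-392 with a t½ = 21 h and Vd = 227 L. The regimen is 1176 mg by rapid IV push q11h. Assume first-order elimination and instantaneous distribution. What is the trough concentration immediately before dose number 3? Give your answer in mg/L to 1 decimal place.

6.1 mg/L

f = (1/2)^(τ/t½) = (1/2)^(11/21) ≈ 0.6955.
C₀ = D/Vd = 1176/227 ≈ 5.181 mg/L.
Before the 3rd dose, 2 doses have been given. Superposition: Cmin = C₀·(f + f²).
≈ 5.181 × (0.6955 + 0.4837) ≈ 5.181 × 1.1792 ≈ 6.109 mg/L.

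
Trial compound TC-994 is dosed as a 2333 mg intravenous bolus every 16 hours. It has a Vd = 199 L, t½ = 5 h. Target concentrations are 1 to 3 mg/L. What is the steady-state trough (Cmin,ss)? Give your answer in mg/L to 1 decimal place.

τ/t½ = 16/5 ≈ 3.2, so fraction remaining f = (1/2)^(16/5) ≈ 0.1088.
Single-dose peak C₀ = D/Vd = 2333/199 ≈ 11.724 mg/L.
Steady-state trough Cmin,ss = C₀·f/(1−f) ≈ 11.724 × 0.1088/0.8912 ≈ 1.431 mg/L.
Trough 1.4 mg/L vs MEC 1 mg/L: adequate.

1.4 mg/L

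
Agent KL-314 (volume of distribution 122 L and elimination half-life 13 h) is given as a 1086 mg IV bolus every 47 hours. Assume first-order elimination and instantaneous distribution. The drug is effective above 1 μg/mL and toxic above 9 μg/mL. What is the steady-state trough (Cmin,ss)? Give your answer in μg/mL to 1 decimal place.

k = ln2/t½ = ln2/13 ≈ 0.053319 h⁻¹; fraction remaining f = e^(−kτ) = e^(−0.053319×47) ≈ 0.0816.
At steady state, accumulation factor R = 1/(1 − e^(−kτ)) ≈ 1.0889.
Single-dose peak C₀ = D/Vd = 1086/122 ≈ 8.902 μg/mL.
Steady-state peak Cmax,ss = C₀·R ≈ 8.902 × 1.0889 ≈ 9.693 μg/mL.
Steady-state trough Cmin,ss = Cmax,ss·f ≈ 9.693 × 0.0816 ≈ 0.791 μg/mL.
Trough 0.8 μg/mL vs MEC 1 μg/mL: subtherapeutic.

0.8 μg/mL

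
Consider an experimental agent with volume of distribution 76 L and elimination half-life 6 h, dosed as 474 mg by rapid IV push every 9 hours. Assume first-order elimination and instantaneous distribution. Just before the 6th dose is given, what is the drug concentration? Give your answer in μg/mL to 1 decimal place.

3.4 μg/mL

f = (1/2)^(τ/t½) = (1/2)^(9/6) ≈ 0.3536.
C₀ = D/Vd = 474/76 ≈ 6.237 μg/mL.
Before the 6th dose, 5 doses have been given. Superposition: Cmin = C₀·(f + f² + … + f^5).
≈ 6.237 × (0.3536 + 0.1250 + 0.0442 + 0.0156 + 0.0055) ≈ 6.237 × 0.5439 ≈ 3.392 μg/mL.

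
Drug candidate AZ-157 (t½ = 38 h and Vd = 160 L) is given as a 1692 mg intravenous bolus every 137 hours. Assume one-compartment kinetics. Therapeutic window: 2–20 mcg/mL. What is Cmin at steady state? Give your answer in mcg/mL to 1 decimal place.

Over one 137-h interval, 137/38 ≈ 3.6053 half-lives elapse, leaving f ≈ 0.0822 of each dose.
Accumulation ratio R = 1/(1 − f) ≈ 1/0.9178 ≈ 1.0896.
Single-dose peak C₀ = D/Vd = 1692/160 ≈ 10.575 mcg/mL.
Cmax,ss = C₀/(1 − f) ≈ 10.575/0.9178 ≈ 11.522 mcg/mL.
Steady-state trough Cmin,ss = Cmax,ss·f ≈ 11.522 × 0.0822 ≈ 0.947 mcg/mL.
Trough 0.9 mcg/mL vs MEC 2 mcg/mL: subtherapeutic.

0.9 mcg/mL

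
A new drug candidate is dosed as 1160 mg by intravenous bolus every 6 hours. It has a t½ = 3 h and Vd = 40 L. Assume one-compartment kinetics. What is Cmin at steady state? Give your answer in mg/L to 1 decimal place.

The dosing interval is 2 half-lives, so f = 2^(−2) = 0.25.
Accumulation ratio R = 1/(1 − f) = 1/0.75 = 4/3.
Single-dose peak C₀ = D/Vd = 1160/40 = 29 mg/L.
Steady-state peak Cmax,ss = C₀·R = 29 × 4/3 ≈ 38.667 mg/L.
Steady-state trough Cmin,ss = Cmax,ss·f ≈ 38.667 × 0.25 ≈ 9.667 mg/L.

9.7 mg/L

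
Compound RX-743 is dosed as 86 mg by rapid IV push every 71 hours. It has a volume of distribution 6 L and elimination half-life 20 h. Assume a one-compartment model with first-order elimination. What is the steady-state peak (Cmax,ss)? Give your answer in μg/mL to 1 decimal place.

Over one 71-h interval, 71/20 ≈ 3.55 half-lives elapse, leaving f ≈ 0.0854 of each dose.
Accumulation ratio R = 1/(1 − f) ≈ 1/0.9146 ≈ 1.0934.
Single-dose peak C₀ = D/Vd = 86/6 ≈ 14.333 μg/mL.
Cmax,ss = C₀/(1 − f) ≈ 14.333/0.9146 ≈ 15.671 μg/mL.

15.7 μg/mL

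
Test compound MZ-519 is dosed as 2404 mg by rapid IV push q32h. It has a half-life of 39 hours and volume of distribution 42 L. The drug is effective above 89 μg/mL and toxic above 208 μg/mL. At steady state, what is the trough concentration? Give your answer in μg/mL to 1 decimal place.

Over one 32-h interval, 32/39 ≈ 0.82051 half-lives elapse, leaving f ≈ 0.5662 of each dose.
At steady state, accumulation factor R = 1/(1 − e^(−kτ)) ≈ 2.3052.
Single-dose peak C₀ = D/Vd = 2404/42 ≈ 57.238 μg/mL.
Cmax,ss = C₀/(1 − f) ≈ 57.238/0.4338 ≈ 131.946 μg/mL.
Steady-state trough Cmin,ss = Cmax,ss·f ≈ 131.946 × 0.5662 ≈ 74.708 μg/mL.
Trough 74.7 μg/mL vs MEC 89 μg/mL: subtherapeutic.

74.7 μg/mL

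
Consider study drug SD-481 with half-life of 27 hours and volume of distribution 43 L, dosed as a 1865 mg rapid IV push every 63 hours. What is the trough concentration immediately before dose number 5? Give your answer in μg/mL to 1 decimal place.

f = (1/2)^(τ/t½) = (1/2)^(63/27) ≈ 0.1984.
C₀ = D/Vd = 1865/43 ≈ 43.372 μg/mL.
Before the 5th dose, 4 doses have been given. Superposition: Cmin = C₀·(f + f² + … + f^4).
≈ 43.372 × (0.1984 + 0.0394 + 0.0078 + 0.0015) ≈ 43.372 × 0.2471 ≈ 10.717 μg/mL.

10.7 μg/mL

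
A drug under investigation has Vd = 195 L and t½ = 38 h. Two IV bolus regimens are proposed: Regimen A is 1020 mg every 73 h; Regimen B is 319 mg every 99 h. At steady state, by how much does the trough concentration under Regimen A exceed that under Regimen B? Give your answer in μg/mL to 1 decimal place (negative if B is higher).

Regimen A: f = (1/2)^(73/38) ≈ 0.2641; Cmin,ss = (1020/195)·f/(1−f) ≈ 1.877 μg/mL.
Regimen B: f = (1/2)^(99/38) ≈ 0.1643; Cmin,ss = (319/195)·f/(1−f) ≈ 0.322 μg/mL.
Difference ≈ 1.877 − 0.322 ≈ 1.555 μg/mL.

1.6 μg/mL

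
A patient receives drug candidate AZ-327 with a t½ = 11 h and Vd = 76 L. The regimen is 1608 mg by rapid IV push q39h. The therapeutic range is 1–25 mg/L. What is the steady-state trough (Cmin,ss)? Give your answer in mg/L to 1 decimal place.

2.0 mg/L

Over one 39-h interval, 39/11 ≈ 3.5455 half-lives elapse, leaving f ≈ 0.0856 of each dose.
Each bolus raises the concentration by D/Vd = 1608/76 ≈ 21.158 mg/L.
Steady-state trough Cmin,ss = C₀·f/(1−f) ≈ 21.158 × 0.0856/0.9144 ≈ 1.981 mg/L.
Trough 2.0 mg/L vs MEC 1 mg/L: adequate.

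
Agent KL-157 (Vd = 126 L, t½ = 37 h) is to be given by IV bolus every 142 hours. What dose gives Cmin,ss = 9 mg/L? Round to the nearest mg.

15081 mg

τ/t½ = 142/37 ≈ 3.8378, so f = (1/2)^(142/37) ≈ 0.069935.
Cmin,ss = (D/Vd)·f/(1−f), so D = Cmin,ss·Vd·(1−f)/f.
D = 9 × 126 × (1−f)/f ≈ 9 × 126 × 13.29899 ≈ 15081.05 mg.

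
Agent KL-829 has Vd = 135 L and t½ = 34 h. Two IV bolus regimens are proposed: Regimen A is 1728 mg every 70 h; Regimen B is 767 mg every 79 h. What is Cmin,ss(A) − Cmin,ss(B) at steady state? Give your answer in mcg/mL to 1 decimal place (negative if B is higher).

2.6 mcg/mL

Regimen A: f = (1/2)^(70/34) ≈ 0.2400; Cmin,ss = (1728/135)·f/(1−f) ≈ 4.042 mcg/mL.
Regimen B: f = (1/2)^(79/34) ≈ 0.1998; Cmin,ss = (767/135)·f/(1−f) ≈ 1.419 mcg/mL.
Difference ≈ 4.042 − 1.419 ≈ 2.623 mcg/mL.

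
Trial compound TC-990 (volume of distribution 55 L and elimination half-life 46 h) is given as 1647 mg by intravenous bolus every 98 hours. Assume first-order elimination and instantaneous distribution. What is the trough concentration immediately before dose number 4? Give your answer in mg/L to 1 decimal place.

8.8 mg/L

f = (1/2)^(τ/t½) = (1/2)^(98/46) ≈ 0.2284.
C₀ = D/Vd = 1647/55 ≈ 29.945 mg/L.
Before the 4th dose, 3 doses have been given. Superposition: Cmin = C₀·(f + f² + … + f^3).
≈ 29.945 × (0.2284 + 0.0522 + 0.0119) ≈ 29.945 × 0.2925 ≈ 8.759 mg/L.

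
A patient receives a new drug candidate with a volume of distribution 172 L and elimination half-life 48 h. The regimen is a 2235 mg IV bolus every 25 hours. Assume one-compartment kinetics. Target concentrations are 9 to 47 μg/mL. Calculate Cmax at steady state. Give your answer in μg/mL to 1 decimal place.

42.9 μg/mL

k = ln2/t½ = ln2/48 ≈ 0.014441 h⁻¹; fraction remaining f = e^(−kτ) = e^(−0.014441×25) ≈ 0.6970.
At steady state, accumulation factor R = 1/(1 − e^(−kτ)) ≈ 3.3003.
Each bolus raises the concentration by D/Vd = 2235/172 ≈ 12.994 μg/mL.
Cmax,ss = C₀/(1 − f) ≈ 12.994/0.3030 ≈ 42.884 μg/mL.
Peak 42.9 μg/mL vs MTC 47 μg/mL: below toxic threshold.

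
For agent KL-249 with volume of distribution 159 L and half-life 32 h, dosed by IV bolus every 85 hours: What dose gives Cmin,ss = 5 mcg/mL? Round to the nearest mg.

τ/t½ = 85/32 ≈ 2.6562, so f = (1/2)^(85/32) ≈ 0.158631.
Cmin,ss = (D/Vd)·f/(1−f), so D = Cmin,ss·Vd·(1−f)/f.
D = 5 × 159 × (1−f)/f ≈ 5 × 159 × 5.30394 ≈ 4216.63 mg.

4217 mg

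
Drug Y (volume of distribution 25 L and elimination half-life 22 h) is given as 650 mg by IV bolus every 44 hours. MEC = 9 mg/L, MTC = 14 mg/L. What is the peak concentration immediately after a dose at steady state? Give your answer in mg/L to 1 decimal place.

The dosing interval is 2 half-lives, so f = 2^(−2) = 0.25.
At steady state, R = 1/(1 − 0.25) = 4/3.
Single-dose peak C₀ = D/Vd = 650/25 = 26 mg/L.
Steady-state peak Cmax,ss = C₀·R = 26 × 4/3 ≈ 34.667 mg/L.
Peak 34.7 mg/L vs MTC 14 mg/L: exceeds toxic threshold.

34.7 mg/L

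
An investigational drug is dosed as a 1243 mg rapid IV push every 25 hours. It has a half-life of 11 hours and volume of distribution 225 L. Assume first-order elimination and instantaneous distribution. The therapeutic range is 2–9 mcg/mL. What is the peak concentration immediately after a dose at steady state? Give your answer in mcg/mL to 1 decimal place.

7.0 mcg/mL

k = ln2/t½ = ln2/11 ≈ 0.063013 h⁻¹; fraction remaining f = e^(−kτ) = e^(−0.063013×25) ≈ 0.2069.
At steady state, accumulation factor R = 1/(1 − e^(−kτ)) ≈ 1.2609.
Each bolus raises the concentration by D/Vd = 1243/225 ≈ 5.524 mcg/mL.
Cmax,ss = C₀/(1 − f) ≈ 5.524/0.7931 ≈ 6.965 mcg/mL.
Peak 7.0 mcg/mL vs MTC 9 mcg/mL: below toxic threshold.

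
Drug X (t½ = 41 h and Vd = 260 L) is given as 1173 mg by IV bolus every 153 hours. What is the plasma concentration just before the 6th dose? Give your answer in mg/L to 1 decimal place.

f = (1/2)^(τ/t½) = (1/2)^(153/41) ≈ 0.0753.
C₀ = D/Vd = 1173/260 ≈ 4.512 mg/L.
Before the 6th dose, 5 doses have been given. Superposition: Cmin = C₀·(f + f² + … + f^5).
≈ 4.512 × (0.0753 + 0.0057 + 0.0004 + 0.0000 + 0.0000) ≈ 4.512 × 0.0814 ≈ 0.367 mg/L.

0.4 mg/L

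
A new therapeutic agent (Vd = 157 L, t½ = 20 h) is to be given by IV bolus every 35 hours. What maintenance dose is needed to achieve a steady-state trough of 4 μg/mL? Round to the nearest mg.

τ/t½ = 35/20 ≈ 1.75, so f = (1/2)^(35/20) ≈ 0.297302.
Cmin,ss = (D/Vd)·f/(1−f), so D = Cmin,ss·Vd·(1−f)/f.
D = 4 × 157 × (1−f)/f ≈ 4 × 157 × 2.36358 ≈ 1484.33 mg.

1484 mg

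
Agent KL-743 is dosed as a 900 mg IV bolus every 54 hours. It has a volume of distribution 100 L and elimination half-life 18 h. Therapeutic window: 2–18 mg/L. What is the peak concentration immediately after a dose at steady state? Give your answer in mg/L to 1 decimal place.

10.3 mg/L

τ = 54 h = 3 half-lives, so f = (1/2)^3 = 0.125.
Accumulation ratio R = 1/(1 − f) = 1/0.875 = 8/7.
Single-dose peak C₀ = D/Vd = 900/100 = 9 mg/L.
Steady-state peak Cmax,ss = C₀·R = 9 × 8/7 ≈ 10.286 mg/L.
Peak 10.3 mg/L vs MTC 18 mg/L: below toxic threshold.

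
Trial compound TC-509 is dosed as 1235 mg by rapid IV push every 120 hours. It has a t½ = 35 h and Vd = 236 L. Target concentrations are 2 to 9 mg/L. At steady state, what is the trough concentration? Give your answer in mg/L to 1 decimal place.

k = ln2/t½ = ln2/35 ≈ 0.019804 h⁻¹; fraction remaining f = e^(−kτ) = e^(−0.019804×120) ≈ 0.0929.
Single-dose peak C₀ = D/Vd = 1235/236 ≈ 5.233 mg/L.
Steady-state trough Cmin,ss = C₀·f/(1−f) ≈ 5.233 × 0.0929/0.9071 ≈ 0.536 mg/L.
Trough 0.5 mg/L vs MEC 2 mg/L: subtherapeutic.

0.5 mg/L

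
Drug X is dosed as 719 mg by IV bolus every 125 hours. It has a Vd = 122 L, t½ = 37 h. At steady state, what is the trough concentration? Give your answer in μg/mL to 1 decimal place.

0.6 μg/mL

τ/t½ = 125/37 ≈ 3.3784, so fraction remaining f = (1/2)^(125/37) ≈ 0.0962.
Accumulation ratio R = 1/(1 − f) ≈ 1/0.9038 ≈ 1.1064.
Single-dose peak C₀ = D/Vd = 719/122 ≈ 5.893 μg/mL.
Cmax,ss = C₀/(1 − f) ≈ 5.893/0.9038 ≈ 6.520 μg/mL.
One interval later, Cmin,ss = Cmax,ss·e^(−kτ) ≈ 6.520 × 0.0962 ≈ 0.627 μg/mL.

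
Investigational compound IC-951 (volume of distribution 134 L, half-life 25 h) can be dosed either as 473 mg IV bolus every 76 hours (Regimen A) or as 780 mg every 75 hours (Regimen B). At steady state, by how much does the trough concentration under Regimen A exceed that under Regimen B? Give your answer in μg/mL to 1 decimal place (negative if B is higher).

Regimen A: f = (1/2)^(76/25) ≈ 0.1216; Cmin,ss = (473/134)·f/(1−f) ≈ 0.489 μg/mL.
Regimen B: f = (1/2)^(75/25) ≈ 0.1250; Cmin,ss = (780/134)·f/(1−f) ≈ 0.832 μg/mL.
Difference ≈ 0.489 − 0.832 ≈ -0.343 μg/mL.

-0.3 μg/mL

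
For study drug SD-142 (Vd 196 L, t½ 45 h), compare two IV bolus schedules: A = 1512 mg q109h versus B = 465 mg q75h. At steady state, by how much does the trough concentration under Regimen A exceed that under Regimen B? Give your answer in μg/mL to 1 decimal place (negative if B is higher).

0.7 μg/mL

Regimen A: f = (1/2)^(109/45) ≈ 0.1866; Cmin,ss = (1512/196)·f/(1−f) ≈ 1.770 μg/mL.
Regimen B: f = (1/2)^(75/45) ≈ 0.3150; Cmin,ss = (465/196)·f/(1−f) ≈ 1.091 μg/mL.
Difference ≈ 1.770 − 1.091 ≈ 0.679 μg/mL.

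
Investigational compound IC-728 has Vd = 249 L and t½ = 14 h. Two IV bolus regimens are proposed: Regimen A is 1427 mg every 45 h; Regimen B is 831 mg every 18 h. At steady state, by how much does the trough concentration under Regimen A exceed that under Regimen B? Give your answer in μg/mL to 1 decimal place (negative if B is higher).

-1.6 μg/mL

Regimen A: f = (1/2)^(45/14) ≈ 0.1077; Cmin,ss = (1427/249)·f/(1−f) ≈ 0.692 μg/mL.
Regimen B: f = (1/2)^(18/14) ≈ 0.4102; Cmin,ss = (831/249)·f/(1−f) ≈ 2.321 μg/mL.
Difference ≈ 0.692 − 2.321 ≈ -1.629 μg/mL.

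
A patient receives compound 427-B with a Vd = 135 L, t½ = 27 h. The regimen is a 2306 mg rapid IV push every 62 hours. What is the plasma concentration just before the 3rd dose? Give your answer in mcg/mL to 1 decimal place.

f = (1/2)^(τ/t½) = (1/2)^(62/27) ≈ 0.2036.
C₀ = D/Vd = 2306/135 ≈ 17.081 mcg/mL.
Before the 3rd dose, 2 doses have been given. Superposition: Cmin = C₀·(f + f²).
≈ 17.081 × (0.2036 + 0.0415) ≈ 17.081 × 0.2451 ≈ 4.187 mcg/mL.

4.2 mcg/mL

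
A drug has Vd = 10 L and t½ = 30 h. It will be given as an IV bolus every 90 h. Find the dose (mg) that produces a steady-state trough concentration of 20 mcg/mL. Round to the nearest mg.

1400 mg

τ/t½ = 90/30 ≈ 3, so f = (1/2)^(90/30) ≈ 0.125000.
Cmin,ss = (D/Vd)·f/(1−f), so D = Cmin,ss·Vd·(1−f)/f.
D = 20 × 10 × (1−f)/f ≈ 20 × 10 × 7.00000 ≈ 1400.00 mg.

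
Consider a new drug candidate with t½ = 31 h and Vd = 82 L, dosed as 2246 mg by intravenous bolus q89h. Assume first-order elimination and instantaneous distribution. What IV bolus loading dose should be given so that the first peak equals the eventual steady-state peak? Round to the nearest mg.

f = (1/2)^(89/31) ≈ 0.136695; accumulation ratio R = 1/(1−f) ≈ 1.15834.
Loading dose to hit Cmax,ss on first dose: D_load = D_maint·R ≈ 2246 × 1.15834 ≈ 2601.63 mg.

2602 mg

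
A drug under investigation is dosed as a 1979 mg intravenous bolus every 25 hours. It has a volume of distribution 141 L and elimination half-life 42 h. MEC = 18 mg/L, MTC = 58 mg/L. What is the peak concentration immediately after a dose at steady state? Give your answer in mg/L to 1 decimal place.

τ/t½ = 25/42 ≈ 0.59524, so fraction remaining f = (1/2)^(25/42) ≈ 0.6619.
At steady state, accumulation factor R = 1/(1 − e^(−kτ)) ≈ 2.9577.
Single-dose peak C₀ = D/Vd = 1979/141 ≈ 14.035 mg/L.
Cmax,ss = C₀/(1 − f) ≈ 14.035/0.3381 ≈ 41.511 mg/L.
Peak 41.5 mg/L vs MTC 58 mg/L: below toxic threshold.

41.5 mg/L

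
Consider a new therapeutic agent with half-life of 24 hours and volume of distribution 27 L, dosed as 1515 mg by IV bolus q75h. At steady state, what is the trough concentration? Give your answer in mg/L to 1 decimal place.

Over one 75-h interval, 75/24 ≈ 3.125 half-lives elapse, leaving f ≈ 0.1146 of each dose.
Each bolus raises the concentration by D/Vd = 1515/27 ≈ 56.111 mg/L.
Steady-state trough Cmin,ss = C₀·f/(1−f) ≈ 56.111 × 0.1146/0.8854 ≈ 7.263 mg/L.

7.3 mg/L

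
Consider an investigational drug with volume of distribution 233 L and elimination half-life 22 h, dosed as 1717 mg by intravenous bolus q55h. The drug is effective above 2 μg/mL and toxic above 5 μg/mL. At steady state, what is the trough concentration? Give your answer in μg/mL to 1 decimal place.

1.6 μg/mL

τ/t½ = 55/22 ≈ 2.5, so fraction remaining f = (1/2)^(55/22) ≈ 0.1768.
At steady state, accumulation factor R = 1/(1 − e^(−kτ)) ≈ 1.2148.
Single-dose peak C₀ = D/Vd = 1717/233 ≈ 7.369 μg/mL.
Cmax,ss = C₀/(1 − f) ≈ 7.369/0.8232 ≈ 8.952 μg/mL.
One interval later, Cmin,ss = Cmax,ss·e^(−kτ) ≈ 8.952 × 0.1768 ≈ 1.583 μg/mL.
Trough 1.6 μg/mL vs MEC 2 μg/mL: subtherapeutic.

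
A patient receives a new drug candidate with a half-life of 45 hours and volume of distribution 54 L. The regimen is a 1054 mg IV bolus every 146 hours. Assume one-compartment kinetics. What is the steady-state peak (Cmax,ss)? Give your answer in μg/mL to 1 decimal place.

k = ln2/t½ = ln2/45 ≈ 0.015403 h⁻¹; fraction remaining f = e^(−kτ) = e^(−0.015403×146) ≈ 0.1055.
Accumulation ratio R = 1/(1 − f) ≈ 1/0.8945 ≈ 1.1179.
Single-dose peak C₀ = D/Vd = 1054/54 ≈ 19.519 μg/mL.
Steady-state peak Cmax,ss = C₀·R ≈ 19.519 × 1.1179 ≈ 21.820 μg/mL.

21.8 μg/mL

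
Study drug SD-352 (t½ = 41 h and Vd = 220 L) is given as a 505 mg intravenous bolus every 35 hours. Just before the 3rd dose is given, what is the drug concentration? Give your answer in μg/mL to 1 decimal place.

2.0 μg/mL

f = (1/2)^(τ/t½) = (1/2)^(35/41) ≈ 0.5534.
C₀ = D/Vd = 505/220 ≈ 2.295 μg/mL.
Before the 3rd dose, 2 doses have been given. Superposition: Cmin = C₀·(f + f²).
≈ 2.295 × (0.5534 + 0.3063) ≈ 2.295 × 0.8597 ≈ 1.973 μg/mL.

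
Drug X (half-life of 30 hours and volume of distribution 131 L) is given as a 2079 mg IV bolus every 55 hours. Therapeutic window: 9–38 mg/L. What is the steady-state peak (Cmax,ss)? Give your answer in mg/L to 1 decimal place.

τ/t½ = 55/30 ≈ 1.8333, so fraction remaining f = (1/2)^(55/30) ≈ 0.2806.
At steady state, accumulation factor R = 1/(1 − e^(−kτ)) ≈ 1.3900.
Each bolus raises the concentration by D/Vd = 2079/131 ≈ 15.870 mg/L.
Cmax,ss = C₀/(1 − f) ≈ 15.870/0.7194 ≈ 22.060 mg/L.
Peak 22.1 mg/L vs MTC 38 mg/L: below toxic threshold.

22.1 mg/L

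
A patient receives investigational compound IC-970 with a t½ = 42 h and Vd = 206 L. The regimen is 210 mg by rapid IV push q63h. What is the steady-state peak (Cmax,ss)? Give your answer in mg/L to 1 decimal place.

1.6 mg/L

Over one 63-h interval, 63/42 ≈ 1.5 half-lives elapse, leaving f ≈ 0.3536 of each dose.
At steady state, accumulation factor R = 1/(1 − e^(−kτ)) ≈ 1.5470.
Single-dose peak C₀ = D/Vd = 210/206 ≈ 1.019 mg/L.
Cmax,ss = C₀/(1 − f) ≈ 1.019/0.6464 ≈ 1.576 mg/L.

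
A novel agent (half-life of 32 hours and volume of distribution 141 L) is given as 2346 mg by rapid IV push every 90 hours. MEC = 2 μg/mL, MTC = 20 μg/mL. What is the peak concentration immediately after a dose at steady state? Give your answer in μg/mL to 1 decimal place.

19.4 μg/mL

τ/t½ = 90/32 ≈ 2.8125, so fraction remaining f = (1/2)^(90/32) ≈ 0.1423.
Accumulation ratio R = 1/(1 − f) ≈ 1/0.8577 ≈ 1.1659.
Each bolus raises the concentration by D/Vd = 2346/141 ≈ 16.638 μg/mL.
Cmax,ss = C₀/(1 − f) ≈ 16.638/0.8577 ≈ 19.398 μg/mL.
Peak 19.4 μg/mL vs MTC 20 μg/mL: below toxic threshold.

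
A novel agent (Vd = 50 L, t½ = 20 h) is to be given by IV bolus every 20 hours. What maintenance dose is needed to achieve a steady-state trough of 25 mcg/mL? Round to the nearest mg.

τ/t½ = 20/20 ≈ 1, so f = (1/2)^(20/20) ≈ 0.500000.
Cmin,ss = (D/Vd)·f/(1−f), so D = Cmin,ss·Vd·(1−f)/f.
D = 25 × 50 × (1−f)/f ≈ 25 × 50 × 1.00000 ≈ 1250.00 mg.

1250 mg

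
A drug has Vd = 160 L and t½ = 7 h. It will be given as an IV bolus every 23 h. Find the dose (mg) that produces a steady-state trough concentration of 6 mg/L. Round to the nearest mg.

8402 mg

τ/t½ = 23/7 ≈ 3.2857, so f = (1/2)^(23/7) ≈ 0.102542.
Cmin,ss = (D/Vd)·f/(1−f), so D = Cmin,ss·Vd·(1−f)/f.
D = 6 × 160 × (1−f)/f ≈ 6 × 160 × 8.75210 ≈ 8402.02 mg.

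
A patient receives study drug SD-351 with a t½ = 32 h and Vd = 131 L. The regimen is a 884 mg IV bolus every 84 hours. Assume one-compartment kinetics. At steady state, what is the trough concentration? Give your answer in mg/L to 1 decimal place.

k = ln2/t½ = ln2/32 ≈ 0.021661 h⁻¹; fraction remaining f = e^(−kτ) = e^(−0.021661×84) ≈ 0.1621.
At steady state, accumulation factor R = 1/(1 − e^(−kτ)) ≈ 1.1935.
Each bolus raises the concentration by D/Vd = 884/131 ≈ 6.748 mg/L.
Cmax,ss = C₀/(1 − f) ≈ 6.748/0.8379 ≈ 8.053 mg/L.
Steady-state trough Cmin,ss = Cmax,ss·f ≈ 8.053 × 0.1621 ≈ 1.305 mg/L.

1.3 mg/L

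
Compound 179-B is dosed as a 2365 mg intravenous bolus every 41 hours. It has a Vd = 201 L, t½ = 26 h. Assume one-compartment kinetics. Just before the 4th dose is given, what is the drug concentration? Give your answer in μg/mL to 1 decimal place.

5.7 μg/mL

f = (1/2)^(τ/t½) = (1/2)^(41/26) ≈ 0.3352.
C₀ = D/Vd = 2365/201 ≈ 11.766 μg/mL.
Before the 4th dose, 3 doses have been given. Superposition: Cmin = C₀·(f + f² + … + f^3).
≈ 11.766 × (0.3352 + 0.1124 + 0.0377) ≈ 11.766 × 0.4853 ≈ 5.710 μg/mL.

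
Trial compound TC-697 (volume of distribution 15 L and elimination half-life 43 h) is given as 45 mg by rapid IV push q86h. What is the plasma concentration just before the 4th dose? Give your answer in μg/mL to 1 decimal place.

1.0 μg/mL

f = (1/2)^(τ/t½) = (1/2)^(86/43) ≈ 0.2500.
C₀ = D/Vd = 45/15 ≈ 3.000 μg/mL.
Before the 4th dose, 3 doses have been given. Superposition: Cmin = C₀·(f + f² + … + f^3).
≈ 3.000 × (0.2500 + 0.0625 + 0.0156) ≈ 3.000 × 0.3281 ≈ 0.984 μg/mL.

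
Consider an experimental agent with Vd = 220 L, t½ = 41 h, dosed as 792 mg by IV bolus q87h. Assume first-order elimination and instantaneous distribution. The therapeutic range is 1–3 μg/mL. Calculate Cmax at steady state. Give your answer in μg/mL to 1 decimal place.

4.7 μg/mL

Over one 87-h interval, 87/41 ≈ 2.122 half-lives elapse, leaving f ≈ 0.2297 of each dose.
At steady state, accumulation factor R = 1/(1 − e^(−kτ)) ≈ 1.2982.
Each bolus raises the concentration by D/Vd = 792/220 ≈ 3.600 μg/mL.
Steady-state peak Cmax,ss = C₀·R ≈ 3.600 × 1.2982 ≈ 4.674 μg/mL.
Peak 4.7 μg/mL vs MTC 3 μg/mL: exceeds toxic threshold.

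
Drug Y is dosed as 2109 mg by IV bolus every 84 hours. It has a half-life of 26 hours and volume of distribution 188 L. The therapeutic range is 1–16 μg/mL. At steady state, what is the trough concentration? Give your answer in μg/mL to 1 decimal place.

τ/t½ = 84/26 ≈ 3.2308, so fraction remaining f = (1/2)^(84/26) ≈ 0.1065.
At steady state, accumulation factor R = 1/(1 − e^(−kτ)) ≈ 1.1192.
Each bolus raises the concentration by D/Vd = 2109/188 ≈ 11.218 μg/mL.
Cmax,ss = C₀/(1 − f) ≈ 11.218/0.8935 ≈ 12.555 μg/mL.
Steady-state trough Cmin,ss = Cmax,ss·f ≈ 12.555 × 0.1065 ≈ 1.337 μg/mL.
Trough 1.3 μg/mL vs MEC 1 μg/mL: adequate.

1.3 μg/mL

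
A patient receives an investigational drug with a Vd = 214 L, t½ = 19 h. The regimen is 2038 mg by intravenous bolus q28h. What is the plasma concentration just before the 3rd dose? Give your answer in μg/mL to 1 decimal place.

4.7 μg/mL

f = (1/2)^(τ/t½) = (1/2)^(28/19) ≈ 0.3601.
C₀ = D/Vd = 2038/214 ≈ 9.523 μg/mL.
Before the 3rd dose, 2 doses have been given. Superposition: Cmin = C₀·(f + f²).
≈ 9.523 × (0.3601 + 0.1297) ≈ 9.523 × 0.4898 ≈ 4.664 μg/mL.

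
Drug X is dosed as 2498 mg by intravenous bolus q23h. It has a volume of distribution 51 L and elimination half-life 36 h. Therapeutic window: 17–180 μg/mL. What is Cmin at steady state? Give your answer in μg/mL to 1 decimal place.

87.9 μg/mL

τ/t½ = 23/36 ≈ 0.63889, so fraction remaining f = (1/2)^(23/36) ≈ 0.6422.
At steady state, accumulation factor R = 1/(1 − e^(−kτ)) ≈ 2.7949.
Each bolus raises the concentration by D/Vd = 2498/51 ≈ 48.980 μg/mL.
Steady-state peak Cmax,ss = C₀·R ≈ 48.980 × 2.7949 ≈ 136.894 μg/mL.
One interval later, Cmin,ss = Cmax,ss·e^(−kτ) ≈ 136.894 × 0.6422 ≈ 87.913 μg/mL.
Trough 87.9 μg/mL vs MEC 17 μg/mL: adequate.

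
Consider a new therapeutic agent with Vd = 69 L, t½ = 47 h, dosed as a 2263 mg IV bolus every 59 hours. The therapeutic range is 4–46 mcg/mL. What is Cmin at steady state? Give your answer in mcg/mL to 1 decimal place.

τ/t½ = 59/47 ≈ 1.2553, so fraction remaining f = (1/2)^(59/47) ≈ 0.4189.
At steady state, accumulation factor R = 1/(1 − e^(−kτ)) ≈ 1.7209.
Single-dose peak C₀ = D/Vd = 2263/69 ≈ 32.797 mcg/mL.
Steady-state peak Cmax,ss = C₀·R ≈ 32.797 × 1.7209 ≈ 56.440 mcg/mL.
One interval later, Cmin,ss = Cmax,ss·e^(−kτ) ≈ 56.440 × 0.4189 ≈ 23.643 mcg/mL.
Trough 23.6 mcg/mL vs MEC 4 mcg/mL: adequate.

23.6 mcg/mL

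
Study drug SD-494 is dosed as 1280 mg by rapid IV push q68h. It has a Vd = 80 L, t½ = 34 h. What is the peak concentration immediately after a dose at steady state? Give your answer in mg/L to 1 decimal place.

21.3 mg/L

τ = 68 h = 2 half-lives, so f = (1/2)^2 = 0.25.
Accumulation ratio R = 1/(1 − f) = 1/0.75 = 4/3.
Single-dose peak C₀ = D/Vd = 1280/80 = 16 mg/L.
Steady-state peak Cmax,ss = C₀·R = 16 × 4/3 ≈ 21.333 mg/L.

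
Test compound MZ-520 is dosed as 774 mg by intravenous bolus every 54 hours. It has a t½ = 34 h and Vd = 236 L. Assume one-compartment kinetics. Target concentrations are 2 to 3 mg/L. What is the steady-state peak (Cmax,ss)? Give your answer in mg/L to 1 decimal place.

4.9 mg/L

Over one 54-h interval, 54/34 ≈ 1.5882 half-lives elapse, leaving f ≈ 0.3326 of each dose.
At steady state, accumulation factor R = 1/(1 − e^(−kτ)) ≈ 1.4984.
Single-dose peak C₀ = D/Vd = 774/236 ≈ 3.280 mg/L.
Steady-state peak Cmax,ss = C₀·R ≈ 3.280 × 1.4984 ≈ 4.915 mg/L.
Peak 4.9 mg/L vs MTC 3 mg/L: exceeds toxic threshold.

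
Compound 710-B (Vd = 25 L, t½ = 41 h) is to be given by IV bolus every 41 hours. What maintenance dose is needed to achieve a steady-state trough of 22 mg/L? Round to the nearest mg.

550 mg

τ/t½ = 41/41 ≈ 1, so f = (1/2)^(41/41) ≈ 0.500000.
Cmin,ss = (D/Vd)·f/(1−f), so D = Cmin,ss·Vd·(1−f)/f.
D = 22 × 25 × (1−f)/f ≈ 22 × 25 × 1.00000 ≈ 550.00 mg.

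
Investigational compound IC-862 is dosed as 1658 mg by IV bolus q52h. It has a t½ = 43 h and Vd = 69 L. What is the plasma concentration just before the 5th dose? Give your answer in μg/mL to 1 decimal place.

17.7 μg/mL

f = (1/2)^(τ/t½) = (1/2)^(52/43) ≈ 0.4325.
C₀ = D/Vd = 1658/69 ≈ 24.029 μg/mL.
Before the 5th dose, 4 doses have been given. Superposition: Cmin = C₀·(f + f² + … + f^4).
≈ 24.029 × (0.4325 + 0.1871 + 0.0809 + 0.0350) ≈ 24.029 × 0.7355 ≈ 17.673 μg/mL.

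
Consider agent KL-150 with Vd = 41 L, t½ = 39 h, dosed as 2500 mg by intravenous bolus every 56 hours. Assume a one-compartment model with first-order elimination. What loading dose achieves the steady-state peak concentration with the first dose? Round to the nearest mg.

f = (1/2)^(56/39) ≈ 0.369617; accumulation ratio R = 1/(1−f) ≈ 1.58634.
Loading dose to hit Cmax,ss on first dose: D_load = D_maint·R ≈ 2500 × 1.58634 ≈ 3965.85 mg.

3966 mg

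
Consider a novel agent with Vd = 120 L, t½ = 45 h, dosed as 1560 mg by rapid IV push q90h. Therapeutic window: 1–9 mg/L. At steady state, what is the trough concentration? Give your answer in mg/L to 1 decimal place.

τ = 90 h = 2 half-lives, so f = (1/2)^2 = 0.25.
Accumulation ratio R = 1/(1 − f) = 1/0.75 = 4/3.
Single-dose peak C₀ = D/Vd = 1560/120 = 13 mg/L.
Steady-state peak Cmax,ss = C₀·R = 13 × 4/3 ≈ 17.333 mg/L.
Steady-state trough Cmin,ss = Cmax,ss·f ≈ 17.333 × 0.25 ≈ 4.333 mg/L.
Trough 4.3 mg/L vs MEC 1 mg/L: adequate.

4.3 mg/L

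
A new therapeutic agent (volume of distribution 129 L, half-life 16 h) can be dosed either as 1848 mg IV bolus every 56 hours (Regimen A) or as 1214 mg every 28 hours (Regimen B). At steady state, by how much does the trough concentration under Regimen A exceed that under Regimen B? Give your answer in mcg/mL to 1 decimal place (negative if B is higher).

-2.6 mcg/mL

Regimen A: f = (1/2)^(56/16) ≈ 0.0884; Cmin,ss = (1848/129)·f/(1−f) ≈ 1.389 mcg/mL.
Regimen B: f = (1/2)^(28/16) ≈ 0.2973; Cmin,ss = (1214/129)·f/(1−f) ≈ 3.982 mcg/mL.
Difference ≈ 1.389 − 3.982 ≈ -2.593 mcg/mL.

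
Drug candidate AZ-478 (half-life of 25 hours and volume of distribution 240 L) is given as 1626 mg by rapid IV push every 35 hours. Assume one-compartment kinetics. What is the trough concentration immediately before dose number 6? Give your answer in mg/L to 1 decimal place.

4.1 mg/L

f = (1/2)^(τ/t½) = (1/2)^(35/25) ≈ 0.3789.
C₀ = D/Vd = 1626/240 ≈ 6.775 mg/L.
Before the 6th dose, 5 doses have been given. Superposition: Cmin = C₀·(f + f² + … + f^5).
≈ 6.775 × (0.3789 + 0.1436 + 0.0544 + 0.0206 + 0.0078) ≈ 6.775 × 0.6053 ≈ 4.101 mg/L.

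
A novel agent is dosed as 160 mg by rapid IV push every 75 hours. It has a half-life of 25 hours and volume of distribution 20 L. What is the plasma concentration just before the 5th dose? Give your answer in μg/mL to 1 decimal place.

f = (1/2)^(τ/t½) = (1/2)^(75/25) ≈ 0.1250.
C₀ = D/Vd = 160/20 ≈ 8.000 μg/mL.
Before the 5th dose, 4 doses have been given. Superposition: Cmin = C₀·(f + f² + … + f^4).
≈ 8.000 × (0.1250 + 0.0156 + 0.0020 + 0.0002) ≈ 8.000 × 0.1428 ≈ 1.142 μg/mL.

1.1 μg/mL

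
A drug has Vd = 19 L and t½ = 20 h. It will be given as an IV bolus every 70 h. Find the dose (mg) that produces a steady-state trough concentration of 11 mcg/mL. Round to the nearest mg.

2156 mg

τ/t½ = 70/20 ≈ 3.5, so f = (1/2)^(70/20) ≈ 0.088388.
Cmin,ss = (D/Vd)·f/(1−f), so D = Cmin,ss·Vd·(1−f)/f.
D = 11 × 19 × (1−f)/f ≈ 11 × 19 × 10.31375 ≈ 2155.57 mg.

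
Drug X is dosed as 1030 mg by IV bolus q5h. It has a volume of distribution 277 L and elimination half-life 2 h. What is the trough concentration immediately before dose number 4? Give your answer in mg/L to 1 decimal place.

f = (1/2)^(τ/t½) = (1/2)^(5/2) ≈ 0.1768.
C₀ = D/Vd = 1030/277 ≈ 3.718 mg/L.
Before the 4th dose, 3 doses have been given. Superposition: Cmin = C₀·(f + f² + … + f^3).
≈ 3.718 × (0.1768 + 0.0313 + 0.0055) ≈ 3.718 × 0.2136 ≈ 0.794 mg/L.

0.8 mg/L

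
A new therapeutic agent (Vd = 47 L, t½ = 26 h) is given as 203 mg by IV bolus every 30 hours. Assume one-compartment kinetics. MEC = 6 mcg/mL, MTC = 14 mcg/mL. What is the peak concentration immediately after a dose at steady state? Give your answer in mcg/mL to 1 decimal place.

7.8 mcg/mL

τ/t½ = 30/26 ≈ 1.1538, so fraction remaining f = (1/2)^(30/26) ≈ 0.4494.
Accumulation ratio R = 1/(1 − f) ≈ 1/0.5506 ≈ 1.8162.
Each bolus raises the concentration by D/Vd = 203/47 ≈ 4.319 mcg/mL.
Cmax,ss = C₀/(1 − f) ≈ 4.319/0.5506 ≈ 7.844 mcg/mL.
Peak 7.8 mcg/mL vs MTC 14 mcg/mL: below toxic threshold.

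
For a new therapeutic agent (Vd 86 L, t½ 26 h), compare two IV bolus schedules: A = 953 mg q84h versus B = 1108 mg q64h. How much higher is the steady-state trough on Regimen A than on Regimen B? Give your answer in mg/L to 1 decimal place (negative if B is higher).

-1.5 mg/L

Regimen A: f = (1/2)^(84/26) ≈ 0.1065; Cmin,ss = (953/86)·f/(1−f) ≈ 1.321 mg/L.
Regimen B: f = (1/2)^(64/26) ≈ 0.1816; Cmin,ss = (1108/86)·f/(1−f) ≈ 2.859 mg/L.
Difference ≈ 1.321 − 2.859 ≈ -1.538 mg/L.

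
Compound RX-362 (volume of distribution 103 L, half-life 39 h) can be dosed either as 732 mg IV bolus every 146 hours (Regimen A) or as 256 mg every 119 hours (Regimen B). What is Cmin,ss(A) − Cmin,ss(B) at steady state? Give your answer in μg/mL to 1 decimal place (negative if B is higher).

Regimen A: f = (1/2)^(146/39) ≈ 0.0747; Cmin,ss = (732/103)·f/(1−f) ≈ 0.574 μg/mL.
Regimen B: f = (1/2)^(119/39) ≈ 0.1206; Cmin,ss = (256/103)·f/(1−f) ≈ 0.341 μg/mL.
Difference ≈ 0.574 − 0.341 ≈ 0.233 μg/mL.

0.2 μg/mL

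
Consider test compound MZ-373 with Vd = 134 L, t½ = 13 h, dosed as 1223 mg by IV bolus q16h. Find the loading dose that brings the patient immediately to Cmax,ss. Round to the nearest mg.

2131 mg

f = (1/2)^(16/13) ≈ 0.426090; accumulation ratio R = 1/(1−f) ≈ 1.74243.
Loading dose to hit Cmax,ss on first dose: D_load = D_maint·R ≈ 1223 × 1.74243 ≈ 2130.99 mg.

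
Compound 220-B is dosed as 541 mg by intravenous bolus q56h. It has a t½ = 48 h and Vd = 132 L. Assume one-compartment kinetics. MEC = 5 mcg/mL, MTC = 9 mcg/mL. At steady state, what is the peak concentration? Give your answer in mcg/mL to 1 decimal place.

τ/t½ = 56/48 ≈ 1.1667, so fraction remaining f = (1/2)^(56/48) ≈ 0.4454.
At steady state, accumulation factor R = 1/(1 − e^(−kτ)) ≈ 1.8031.
Single-dose peak C₀ = D/Vd = 541/132 ≈ 4.098 mcg/mL.
Steady-state peak Cmax,ss = C₀·R ≈ 4.098 × 1.8031 ≈ 7.389 mcg/mL.
Peak 7.4 mcg/mL vs MTC 9 mcg/mL: below toxic threshold.

7.4 mcg/mL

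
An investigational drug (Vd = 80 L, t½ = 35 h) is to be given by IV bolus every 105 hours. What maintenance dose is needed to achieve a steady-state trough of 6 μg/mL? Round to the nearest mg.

3360 mg

τ/t½ = 105/35 ≈ 3, so f = (1/2)^(105/35) ≈ 0.125000.
Cmin,ss = (D/Vd)·f/(1−f), so D = Cmin,ss·Vd·(1−f)/f.
D = 6 × 80 × (1−f)/f ≈ 6 × 80 × 7.00000 ≈ 3360.00 mg.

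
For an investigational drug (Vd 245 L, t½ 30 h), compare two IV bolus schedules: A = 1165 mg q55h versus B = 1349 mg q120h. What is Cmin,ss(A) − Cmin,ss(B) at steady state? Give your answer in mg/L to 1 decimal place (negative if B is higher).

1.5 mg/L

Regimen A: f = (1/2)^(55/30) ≈ 0.2806; Cmin,ss = (1165/245)·f/(1−f) ≈ 1.855 mg/L.
Regimen B: f = (1/2)^(120/30) ≈ 0.0625; Cmin,ss = (1349/245)·f/(1−f) ≈ 0.367 mg/L.
Difference ≈ 1.855 − 0.367 ≈ 1.488 mg/L.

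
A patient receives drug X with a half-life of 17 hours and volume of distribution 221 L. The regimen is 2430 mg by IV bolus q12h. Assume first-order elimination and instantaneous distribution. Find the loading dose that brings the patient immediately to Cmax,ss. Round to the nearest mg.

6280 mg

f = (1/2)^(12/17) ≈ 0.613067; accumulation ratio R = 1/(1−f) ≈ 2.58443.
Loading dose to hit Cmax,ss on first dose: D_load = D_maint·R ≈ 2430 × 2.58443 ≈ 6280.16 mg.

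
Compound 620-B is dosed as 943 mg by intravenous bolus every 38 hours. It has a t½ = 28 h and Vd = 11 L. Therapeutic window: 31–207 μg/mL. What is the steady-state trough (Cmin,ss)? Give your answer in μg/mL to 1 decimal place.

Over one 38-h interval, 38/28 ≈ 1.3571 half-lives elapse, leaving f ≈ 0.3904 of each dose.
At steady state, accumulation factor R = 1/(1 − e^(−kτ)) ≈ 1.6404.
Each bolus raises the concentration by D/Vd = 943/11 ≈ 85.727 μg/mL.
Steady-state peak Cmax,ss = C₀·R ≈ 85.727 × 1.6404 ≈ 140.627 μg/mL.
One interval later, Cmin,ss = Cmax,ss·e^(−kτ) ≈ 140.627 × 0.3904 ≈ 54.901 μg/mL.
Trough 54.9 μg/mL vs MEC 31 μg/mL: adequate.

54.9 μg/mL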